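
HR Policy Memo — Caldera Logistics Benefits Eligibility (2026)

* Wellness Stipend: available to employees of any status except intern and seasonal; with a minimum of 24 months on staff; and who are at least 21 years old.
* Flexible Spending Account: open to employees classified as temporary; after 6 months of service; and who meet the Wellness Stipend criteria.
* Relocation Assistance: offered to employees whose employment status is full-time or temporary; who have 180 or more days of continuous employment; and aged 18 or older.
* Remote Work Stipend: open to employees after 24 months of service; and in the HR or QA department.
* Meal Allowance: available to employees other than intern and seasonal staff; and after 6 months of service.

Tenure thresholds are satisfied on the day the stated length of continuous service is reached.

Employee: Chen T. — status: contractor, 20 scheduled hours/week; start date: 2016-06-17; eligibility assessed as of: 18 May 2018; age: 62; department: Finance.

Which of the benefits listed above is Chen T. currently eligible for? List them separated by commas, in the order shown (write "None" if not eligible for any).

Service from 2016-06-17 to 18 May 2018: 700 days.
Wellness Stipend — status contractor ✓ (not excluded); service 700 days < 24 months (≈720 days) ✗ → not eligible.
Flexible Spending Account — status contractor ✗ (requires temporary) → not eligible.
Relocation Assistance — status contractor ✗ (requires full-time or temporary) → not eligible.
Remote Work Stipend — service 700 days < 24 months (≈720 days) ✗ → not eligible.
Meal Allowance — status contractor ✓ (not excluded); service 700 days ≥ 6 months (≈180 days) ✓ → eligible.

Meal Allowance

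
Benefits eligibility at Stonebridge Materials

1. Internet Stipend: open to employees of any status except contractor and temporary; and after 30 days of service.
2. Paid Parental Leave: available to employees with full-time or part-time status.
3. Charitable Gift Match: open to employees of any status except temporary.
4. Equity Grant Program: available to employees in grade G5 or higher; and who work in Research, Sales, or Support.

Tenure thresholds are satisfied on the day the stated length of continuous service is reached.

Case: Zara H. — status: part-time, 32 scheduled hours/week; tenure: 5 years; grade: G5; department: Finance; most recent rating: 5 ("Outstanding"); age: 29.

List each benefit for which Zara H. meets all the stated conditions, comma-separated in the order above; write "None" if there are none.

Internet Stipend, Paid Parental Leave, Charitable Gift Match

Internet Stipend — status part-time ✓ (not excluded); service 5 years ≥ 30 days ✓ → eligible.
Paid Parental Leave — status part-time ✓ → eligible.
Charitable Gift Match — status part-time ✓ (not excluded) → eligible.
Equity Grant Program — grade G5 ≥ G5 ✓; dept Finance ✗ → not eligible.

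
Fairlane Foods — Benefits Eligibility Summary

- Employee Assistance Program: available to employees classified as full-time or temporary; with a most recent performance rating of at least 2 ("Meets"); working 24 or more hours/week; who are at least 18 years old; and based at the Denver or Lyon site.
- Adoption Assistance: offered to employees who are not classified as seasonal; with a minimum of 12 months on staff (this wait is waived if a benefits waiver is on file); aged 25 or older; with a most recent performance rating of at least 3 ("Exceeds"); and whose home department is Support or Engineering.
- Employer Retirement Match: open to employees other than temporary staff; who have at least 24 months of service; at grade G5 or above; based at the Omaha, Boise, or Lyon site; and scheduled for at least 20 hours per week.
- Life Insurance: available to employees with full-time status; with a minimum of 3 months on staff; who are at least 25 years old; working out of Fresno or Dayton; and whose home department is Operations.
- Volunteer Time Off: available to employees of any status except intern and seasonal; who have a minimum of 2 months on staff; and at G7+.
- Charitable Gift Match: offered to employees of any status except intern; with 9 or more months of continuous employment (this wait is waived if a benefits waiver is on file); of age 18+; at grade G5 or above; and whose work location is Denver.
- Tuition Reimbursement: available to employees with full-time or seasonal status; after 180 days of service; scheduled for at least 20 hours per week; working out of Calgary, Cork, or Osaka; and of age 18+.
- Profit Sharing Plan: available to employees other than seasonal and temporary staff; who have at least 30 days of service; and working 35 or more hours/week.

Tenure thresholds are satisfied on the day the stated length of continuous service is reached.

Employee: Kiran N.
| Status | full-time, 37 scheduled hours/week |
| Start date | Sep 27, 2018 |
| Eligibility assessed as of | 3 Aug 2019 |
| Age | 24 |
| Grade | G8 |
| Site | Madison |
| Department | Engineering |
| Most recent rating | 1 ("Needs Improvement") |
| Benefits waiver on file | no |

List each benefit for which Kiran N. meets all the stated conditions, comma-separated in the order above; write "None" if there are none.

Volunteer Time Off, Profit Sharing Plan

Service from Sep 27, 2018 to 3 Aug 2019: 310 days.
Employee Assistance Program — status full-time ✓; rating 1 < 2 ✗ → not eligible.
Adoption Assistance — status full-time ✓ (not excluded); no waiver, service 310 days < 12 months (≈360 days) ✗ → not eligible.
Employer Retirement Match — status full-time ✓ (not excluded); service 310 days < 24 months (≈720 days) ✗ → not eligible.
Life Insurance — status full-time ✓; service 310 days ≥ 3 months (≈90 days) ✓; age 24 < 25 ✗ → not eligible.
Volunteer Time Off — status full-time ✓ (not excluded); service 310 days ≥ 2 months (≈60 days) ✓; grade G8 ≥ G7 ✓ → eligible.
Charitable Gift Match — status full-time ✓ (not excluded); no waiver, service 310 days ≥ 9 months (≈270 days) ✓; age 24 ≥ 18 ✓; grade G8 ≥ G5 ✓; site Madison ✗ (not Denver) → not eligible.
Tuition Reimbursement — status full-time ✓; service 310 days ≥ 180 days ✓; 37 hrs/wk ≥ 20 ✓; site Madison ✗ (not Calgary, Cork, or Osaka) → not eligible.
Profit Sharing Plan — status full-time ✓ (not excluded); service 310 days ≥ 30 days ✓; 37 hrs/wk ≥ 35 ✓ → eligible.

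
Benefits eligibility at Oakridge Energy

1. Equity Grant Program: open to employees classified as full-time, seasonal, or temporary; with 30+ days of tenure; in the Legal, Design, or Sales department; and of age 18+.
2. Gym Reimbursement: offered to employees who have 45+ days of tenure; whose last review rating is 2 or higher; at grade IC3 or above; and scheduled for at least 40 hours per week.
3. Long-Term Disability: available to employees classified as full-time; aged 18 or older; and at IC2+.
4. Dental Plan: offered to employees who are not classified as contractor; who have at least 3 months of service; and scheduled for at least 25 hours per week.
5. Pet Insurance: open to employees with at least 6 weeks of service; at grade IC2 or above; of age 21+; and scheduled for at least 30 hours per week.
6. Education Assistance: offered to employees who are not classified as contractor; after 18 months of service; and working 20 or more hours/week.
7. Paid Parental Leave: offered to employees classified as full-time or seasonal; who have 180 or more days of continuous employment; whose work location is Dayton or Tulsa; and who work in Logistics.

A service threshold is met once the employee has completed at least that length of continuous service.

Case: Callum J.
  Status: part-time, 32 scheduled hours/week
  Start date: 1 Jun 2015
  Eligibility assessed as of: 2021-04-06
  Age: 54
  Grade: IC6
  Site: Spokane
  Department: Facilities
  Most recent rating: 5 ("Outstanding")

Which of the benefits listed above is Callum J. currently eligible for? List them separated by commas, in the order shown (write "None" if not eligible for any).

Dental Plan, Pet Insurance, Education Assistance

Service from 1 Jun 2015 to 2021-04-06: 2136 days.
Equity Grant Program — status part-time ✗ (requires full-time, seasonal, or temporary) → not eligible.
Gym Reimbursement — service 2136 days ≥ 45 days ✓; rating 5 ≥ 2 ✓; grade IC6 ≥ IC3 ✓; 32 hrs/wk < 40 ✗ → not eligible.
Long-Term Disability — status part-time ✗ (requires full-time) → not eligible.
Dental Plan — status part-time ✓ (not excluded); service 2136 days ≥ 3 months (≈90 days) ✓; 32 hrs/wk ≥ 25 ✓ → eligible.
Pet Insurance — service 2136 days ≥ 6 weeks (≈42 days) ✓; grade IC6 ≥ IC2 ✓; age 54 ≥ 21 ✓; 32 hrs/wk ≥ 30 ✓ → eligible.
Education Assistance — status part-time ✓ (not excluded); service 2136 days ≥ 18 months (≈540 days) ✓; 32 hrs/wk ≥ 20 ✓ → eligible.
Paid Parental Leave — status part-time ✗ (requires full-time or seasonal) → not eligible.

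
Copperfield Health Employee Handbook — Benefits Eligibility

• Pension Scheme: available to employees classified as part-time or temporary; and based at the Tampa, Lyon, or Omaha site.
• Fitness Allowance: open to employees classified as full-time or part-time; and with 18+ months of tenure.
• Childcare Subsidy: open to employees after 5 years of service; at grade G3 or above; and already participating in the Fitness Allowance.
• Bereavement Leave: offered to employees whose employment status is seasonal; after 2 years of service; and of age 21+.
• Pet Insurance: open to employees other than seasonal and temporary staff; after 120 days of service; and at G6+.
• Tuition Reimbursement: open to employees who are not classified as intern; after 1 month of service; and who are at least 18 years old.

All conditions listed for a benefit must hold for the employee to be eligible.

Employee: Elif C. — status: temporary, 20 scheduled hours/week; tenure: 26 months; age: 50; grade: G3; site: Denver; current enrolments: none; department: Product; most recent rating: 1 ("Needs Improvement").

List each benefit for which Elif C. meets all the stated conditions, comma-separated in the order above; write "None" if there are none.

Tuition Reimbursement

Pension Scheme — status temporary ✓; site Denver ✗ (not Tampa, Lyon, or Omaha) → not eligible.
Fitness Allowance — status temporary ✗ (requires full-time or part-time) → not eligible.
Childcare Subsidy — service 26 months < 5 years (≈1825 days) ✗ → not eligible.
Bereavement Leave — status temporary ✗ (requires seasonal) → not eligible.
Pet Insurance — status temporary ✗ (excluded) → not eligible.
Tuition Reimbursement — status temporary ✓ (not excluded); service 26 months ≥ 1 month ✓; age 50 ≥ 18 ✓ → eligible.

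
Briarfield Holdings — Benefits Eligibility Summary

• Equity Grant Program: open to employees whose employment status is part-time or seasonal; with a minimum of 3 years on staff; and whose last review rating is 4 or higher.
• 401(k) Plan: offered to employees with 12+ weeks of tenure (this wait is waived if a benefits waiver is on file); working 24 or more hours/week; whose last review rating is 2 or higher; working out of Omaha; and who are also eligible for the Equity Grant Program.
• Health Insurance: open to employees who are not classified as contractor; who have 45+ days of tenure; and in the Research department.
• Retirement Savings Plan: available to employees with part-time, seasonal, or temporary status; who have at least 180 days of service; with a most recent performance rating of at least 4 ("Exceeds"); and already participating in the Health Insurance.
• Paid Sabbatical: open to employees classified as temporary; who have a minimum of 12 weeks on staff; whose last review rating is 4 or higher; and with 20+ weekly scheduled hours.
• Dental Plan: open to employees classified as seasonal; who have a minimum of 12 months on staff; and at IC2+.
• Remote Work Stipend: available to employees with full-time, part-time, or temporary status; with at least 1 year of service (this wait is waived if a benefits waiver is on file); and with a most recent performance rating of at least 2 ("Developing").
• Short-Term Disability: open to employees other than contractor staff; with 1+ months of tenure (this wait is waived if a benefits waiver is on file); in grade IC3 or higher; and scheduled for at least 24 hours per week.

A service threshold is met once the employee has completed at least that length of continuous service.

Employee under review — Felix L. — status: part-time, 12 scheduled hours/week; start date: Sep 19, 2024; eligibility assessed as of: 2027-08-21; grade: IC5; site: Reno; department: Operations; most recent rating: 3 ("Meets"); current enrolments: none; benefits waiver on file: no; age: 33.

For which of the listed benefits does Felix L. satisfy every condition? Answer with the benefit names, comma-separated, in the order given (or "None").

Service from Sep 19, 2024 to 2027-08-21: 1066 days.
Equity Grant Program — status part-time ✓; service 1066 days < 3 years (≈1095 days) ✗ → not eligible.
401(k) Plan — no waiver, service 1066 days ≥ 12 weeks (≈84 days) ✓; 12 hrs/wk < 24 ✗ → not eligible.
Health Insurance — status part-time ✓ (not excluded); service 1066 days ≥ 45 days ✓; dept Operations ✗ → not eligible.
Retirement Savings Plan — status part-time ✓; service 1066 days ≥ 180 days ✓; rating 3 < 4 ✗ → not eligible.
Paid Sabbatical — status part-time ✗ (requires temporary) → not eligible.
Dental Plan — status part-time ✗ (requires seasonal) → not eligible.
Remote Work Stipend — status part-time ✓; no waiver, service 1066 days ≥ 1 year (≈365 days) ✓; rating 3 ≥ 2 ✓ → eligible.
Short-Term Disability — status part-time ✓ (not excluded); no waiver, service 1066 days ≥ 1 month (≈30 days) ✓; grade IC5 ≥ IC3 ✓; 12 hrs/wk < 24 ✗ → not eligible.

Remote Work Stipend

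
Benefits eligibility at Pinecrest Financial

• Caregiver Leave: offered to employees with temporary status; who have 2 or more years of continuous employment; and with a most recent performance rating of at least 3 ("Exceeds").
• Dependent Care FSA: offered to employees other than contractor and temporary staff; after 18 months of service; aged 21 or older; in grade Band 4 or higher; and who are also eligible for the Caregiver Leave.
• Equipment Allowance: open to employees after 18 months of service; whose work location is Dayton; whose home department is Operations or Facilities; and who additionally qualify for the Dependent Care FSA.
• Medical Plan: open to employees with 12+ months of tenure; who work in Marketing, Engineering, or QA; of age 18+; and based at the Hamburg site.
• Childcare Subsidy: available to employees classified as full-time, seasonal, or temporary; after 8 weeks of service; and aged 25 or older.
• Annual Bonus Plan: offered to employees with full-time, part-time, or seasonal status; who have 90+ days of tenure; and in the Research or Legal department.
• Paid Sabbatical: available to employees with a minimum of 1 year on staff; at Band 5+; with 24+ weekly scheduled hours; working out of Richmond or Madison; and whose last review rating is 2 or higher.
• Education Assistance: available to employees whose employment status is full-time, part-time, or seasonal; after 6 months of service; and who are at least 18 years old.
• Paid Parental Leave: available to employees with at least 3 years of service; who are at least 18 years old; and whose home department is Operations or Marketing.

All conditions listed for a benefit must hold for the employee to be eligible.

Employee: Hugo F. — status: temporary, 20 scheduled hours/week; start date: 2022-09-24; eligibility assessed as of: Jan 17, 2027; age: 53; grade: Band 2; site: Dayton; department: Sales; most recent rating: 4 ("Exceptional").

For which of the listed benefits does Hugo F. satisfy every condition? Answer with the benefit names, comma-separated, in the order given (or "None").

Service from 2022-09-24 to Jan 17, 2027: 1576 days.
Caregiver Leave — status temporary ✓; service 1576 days ≥ 2 years (≈730 days) ✓; rating 4 ≥ 3 ✓ → eligible.
Dependent Care FSA — status temporary ✗ (excluded) → not eligible.
Equipment Allowance — service 1576 days ≥ 18 months (≈540 days) ✓; site Dayton ✓; dept Sales ✗ → not eligible.
Medical Plan — service 1576 days ≥ 12 months (≈360 days) ✓; dept Sales ✗ → not eligible.
Childcare Subsidy — status temporary ✓; service 1576 days ≥ 8 weeks (≈56 days) ✓; age 53 ≥ 25 ✓ → eligible.
Annual Bonus Plan — status temporary ✗ (requires full-time, part-time, or seasonal) → not eligible.
Paid Sabbatical — service 1576 days ≥ 1 year (≈365 days) ✓; grade Band 2 < Band 5 ✗ → not eligible.
Education Assistance — status temporary ✗ (requires full-time, part-time, or seasonal) → not eligible.
Paid Parental Leave — service 1576 days ≥ 3 years (≈1095 days) ✓; age 53 ≥ 18 ✓; dept Sales ✗ → not eligible.

Caregiver Leave, Childcare Subsidy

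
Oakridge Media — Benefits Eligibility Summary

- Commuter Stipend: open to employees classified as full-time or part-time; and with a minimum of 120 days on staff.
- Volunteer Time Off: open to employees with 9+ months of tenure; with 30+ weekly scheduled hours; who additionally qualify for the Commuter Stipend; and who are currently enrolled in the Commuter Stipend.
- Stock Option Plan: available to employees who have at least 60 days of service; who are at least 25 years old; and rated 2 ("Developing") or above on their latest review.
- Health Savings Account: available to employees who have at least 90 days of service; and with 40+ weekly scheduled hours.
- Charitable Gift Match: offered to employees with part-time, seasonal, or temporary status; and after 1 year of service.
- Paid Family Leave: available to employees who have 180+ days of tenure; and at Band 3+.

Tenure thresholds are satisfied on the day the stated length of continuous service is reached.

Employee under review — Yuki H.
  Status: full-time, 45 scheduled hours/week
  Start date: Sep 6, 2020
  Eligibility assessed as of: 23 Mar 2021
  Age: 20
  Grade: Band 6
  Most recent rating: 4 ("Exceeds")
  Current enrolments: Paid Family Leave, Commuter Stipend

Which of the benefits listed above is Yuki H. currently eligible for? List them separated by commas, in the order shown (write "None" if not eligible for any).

Service from Sep 6, 2020 to 23 Mar 2021: 198 days.
Commuter Stipend — status full-time ✓; service 198 days ≥ 120 days ✓ → eligible.
Volunteer Time Off — service 198 days < 9 months (≈270 days) ✗ → not eligible.
Stock Option Plan — service 198 days ≥ 60 days ✓; age 20 < 25 ✗ → not eligible.
Health Savings Account — service 198 days ≥ 90 days ✓; 45 hrs/wk ≥ 40 ✓ → eligible.
Charitable Gift Match — status full-time ✗ (requires part-time, seasonal, or temporary) → not eligible.
Paid Family Leave — service 198 days ≥ 180 days ✓; grade Band 6 ≥ Band 3 ✓ → eligible.

Commuter Stipend, Health Savings Account, Paid Family Leave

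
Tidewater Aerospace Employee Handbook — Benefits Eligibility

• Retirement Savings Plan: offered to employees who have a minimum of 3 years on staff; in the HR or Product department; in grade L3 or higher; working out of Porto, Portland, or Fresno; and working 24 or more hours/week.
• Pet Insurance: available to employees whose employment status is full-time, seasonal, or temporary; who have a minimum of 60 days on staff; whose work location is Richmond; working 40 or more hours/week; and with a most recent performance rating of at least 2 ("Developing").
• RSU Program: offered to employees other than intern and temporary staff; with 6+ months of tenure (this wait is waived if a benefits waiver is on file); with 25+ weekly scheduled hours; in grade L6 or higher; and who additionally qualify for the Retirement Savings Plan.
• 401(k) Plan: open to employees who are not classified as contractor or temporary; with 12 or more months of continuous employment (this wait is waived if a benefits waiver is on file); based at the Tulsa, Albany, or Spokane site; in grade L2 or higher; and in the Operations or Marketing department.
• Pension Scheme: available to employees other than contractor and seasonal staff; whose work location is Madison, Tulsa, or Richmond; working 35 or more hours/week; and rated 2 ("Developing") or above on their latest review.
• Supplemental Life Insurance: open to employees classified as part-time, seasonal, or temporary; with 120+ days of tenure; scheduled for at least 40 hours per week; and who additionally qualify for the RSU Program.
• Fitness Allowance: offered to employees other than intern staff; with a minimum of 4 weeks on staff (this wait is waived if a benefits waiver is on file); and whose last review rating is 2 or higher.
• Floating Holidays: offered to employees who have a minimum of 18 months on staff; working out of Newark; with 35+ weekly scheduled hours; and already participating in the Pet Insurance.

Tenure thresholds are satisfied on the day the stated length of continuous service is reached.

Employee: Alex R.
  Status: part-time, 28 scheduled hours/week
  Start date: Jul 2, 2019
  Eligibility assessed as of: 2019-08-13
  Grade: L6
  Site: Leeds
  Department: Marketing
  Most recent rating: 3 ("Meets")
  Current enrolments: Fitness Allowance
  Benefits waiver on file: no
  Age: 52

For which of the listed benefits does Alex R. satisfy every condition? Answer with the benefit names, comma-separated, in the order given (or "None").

Service from Jul 2, 2019 to 2019-08-13: 42 days.
Retirement Savings Plan — service 42 days < 3 years (≈1095 days) ✗ → not eligible.
Pet Insurance — status part-time ✗ (requires full-time, seasonal, or temporary) → not eligible.
RSU Program — status part-time ✓ (not excluded); no waiver, service 42 days < 6 months (≈180 days) ✗ → not eligible.
401(k) Plan — status part-time ✓ (not excluded); no waiver, service 42 days < 12 months (≈360 days) ✗ → not eligible.
Pension Scheme — status part-time ✓ (not excluded); site Leeds ✗ (not Madison, Tulsa, or Richmond) → not eligible.
Supplemental Life Insurance — status part-time ✓; service 42 days < 120 days ✗ → not eligible.
Fitness Allowance — status part-time ✓ (not excluded); no waiver, service 42 days ≥ 4 weeks (≈28 days) ✓; rating 3 ≥ 2 ✓ → eligible.
Floating Holidays — service 42 days < 18 months (≈540 days) ✗ → not eligible.

Fitness Allowance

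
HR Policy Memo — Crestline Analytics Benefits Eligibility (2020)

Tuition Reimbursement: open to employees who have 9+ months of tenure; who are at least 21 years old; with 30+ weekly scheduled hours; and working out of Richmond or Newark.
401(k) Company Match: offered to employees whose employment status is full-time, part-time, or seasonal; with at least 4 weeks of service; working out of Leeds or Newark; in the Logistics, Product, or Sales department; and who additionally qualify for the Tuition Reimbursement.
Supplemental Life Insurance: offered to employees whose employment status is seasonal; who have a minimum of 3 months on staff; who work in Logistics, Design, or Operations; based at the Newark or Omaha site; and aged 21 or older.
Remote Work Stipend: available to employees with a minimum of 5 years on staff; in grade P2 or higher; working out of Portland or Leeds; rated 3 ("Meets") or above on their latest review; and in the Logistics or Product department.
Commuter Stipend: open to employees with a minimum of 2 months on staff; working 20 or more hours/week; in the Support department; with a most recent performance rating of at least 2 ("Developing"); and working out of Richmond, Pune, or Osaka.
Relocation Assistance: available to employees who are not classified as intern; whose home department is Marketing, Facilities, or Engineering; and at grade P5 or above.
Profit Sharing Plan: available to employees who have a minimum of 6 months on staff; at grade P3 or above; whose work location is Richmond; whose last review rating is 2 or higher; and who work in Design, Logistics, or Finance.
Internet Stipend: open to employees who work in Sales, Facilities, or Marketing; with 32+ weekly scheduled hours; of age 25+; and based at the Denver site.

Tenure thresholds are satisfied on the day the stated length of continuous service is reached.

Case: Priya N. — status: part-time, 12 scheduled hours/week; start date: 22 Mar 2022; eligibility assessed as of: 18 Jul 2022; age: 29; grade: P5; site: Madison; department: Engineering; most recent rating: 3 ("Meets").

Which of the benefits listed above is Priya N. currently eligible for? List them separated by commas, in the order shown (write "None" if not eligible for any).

Relocation Assistance

Service from 22 Mar 2022 to 18 Jul 2022: 118 days.
Tuition Reimbursement — service 118 days < 9 months (≈270 days) ✗ → not eligible.
401(k) Company Match — status part-time ✓; service 118 days ≥ 4 weeks (≈28 days) ✓; site Madison ✗ (not Leeds or Newark) → not eligible.
Supplemental Life Insurance — status part-time ✗ (requires seasonal) → not eligible.
Remote Work Stipend — service 118 days < 5 years (≈1825 days) ✗ → not eligible.
Commuter Stipend — service 118 days ≥ 2 months (≈60 days) ✓; 12 hrs/wk < 20 ✗ → not eligible.
Relocation Assistance — status part-time ✓ (not excluded); dept Engineering ✓; grade P5 ≥ P5 ✓ → eligible.
Profit Sharing Plan — service 118 days < 6 months (≈180 days) ✗ → not eligible.
Internet Stipend — dept Engineering ✗ → not eligible.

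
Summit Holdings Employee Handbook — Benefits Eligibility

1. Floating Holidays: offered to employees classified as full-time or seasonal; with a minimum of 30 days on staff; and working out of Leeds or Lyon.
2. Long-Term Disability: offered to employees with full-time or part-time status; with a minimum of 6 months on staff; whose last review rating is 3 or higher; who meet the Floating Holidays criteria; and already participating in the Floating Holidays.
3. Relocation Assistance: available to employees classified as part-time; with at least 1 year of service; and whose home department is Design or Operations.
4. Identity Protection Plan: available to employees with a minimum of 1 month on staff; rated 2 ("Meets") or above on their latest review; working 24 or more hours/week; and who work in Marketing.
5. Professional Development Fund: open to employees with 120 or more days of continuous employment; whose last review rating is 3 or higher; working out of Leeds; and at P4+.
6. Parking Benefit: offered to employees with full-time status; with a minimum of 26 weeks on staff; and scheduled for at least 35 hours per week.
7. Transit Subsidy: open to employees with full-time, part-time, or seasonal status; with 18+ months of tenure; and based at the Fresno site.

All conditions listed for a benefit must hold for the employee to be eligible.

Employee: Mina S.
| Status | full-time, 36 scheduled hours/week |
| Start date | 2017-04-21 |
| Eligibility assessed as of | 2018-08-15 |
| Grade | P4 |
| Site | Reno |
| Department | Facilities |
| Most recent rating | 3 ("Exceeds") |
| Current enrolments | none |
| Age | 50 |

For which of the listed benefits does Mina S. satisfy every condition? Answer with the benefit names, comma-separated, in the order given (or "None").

Service from 2017-04-21 to 2018-08-15: 481 days.
Floating Holidays — status full-time ✓; service 481 days ≥ 30 days ✓; site Reno ✗ (not Leeds or Lyon) → not eligible.
Long-Term Disability — status full-time ✓; service 481 days ≥ 6 months (≈180 days) ✓; rating 3 ≥ 3 ✓; not eligible for Floating Holidays ✗ → not eligible.
Relocation Assistance — status full-time ✗ (requires part-time) → not eligible.
Identity Protection Plan — service 481 days ≥ 1 month (≈30 days) ✓; rating 3 ≥ 2 ✓; 36 hrs/wk ≥ 24 ✓; dept Facilities ✗ → not eligible.
Professional Development Fund — service 481 days ≥ 120 days ✓; rating 3 ≥ 3 ✓; site Reno ✗ (not Leeds) → not eligible.
Parking Benefit — status full-time ✓; service 481 days ≥ 26 weeks (≈182 days) ✓; 36 hrs/wk ≥ 35 ✓ → eligible.
Transit Subsidy — status full-time ✓; service 481 days < 18 months (≈540 days) ✗ → not eligible.

Parking Benefit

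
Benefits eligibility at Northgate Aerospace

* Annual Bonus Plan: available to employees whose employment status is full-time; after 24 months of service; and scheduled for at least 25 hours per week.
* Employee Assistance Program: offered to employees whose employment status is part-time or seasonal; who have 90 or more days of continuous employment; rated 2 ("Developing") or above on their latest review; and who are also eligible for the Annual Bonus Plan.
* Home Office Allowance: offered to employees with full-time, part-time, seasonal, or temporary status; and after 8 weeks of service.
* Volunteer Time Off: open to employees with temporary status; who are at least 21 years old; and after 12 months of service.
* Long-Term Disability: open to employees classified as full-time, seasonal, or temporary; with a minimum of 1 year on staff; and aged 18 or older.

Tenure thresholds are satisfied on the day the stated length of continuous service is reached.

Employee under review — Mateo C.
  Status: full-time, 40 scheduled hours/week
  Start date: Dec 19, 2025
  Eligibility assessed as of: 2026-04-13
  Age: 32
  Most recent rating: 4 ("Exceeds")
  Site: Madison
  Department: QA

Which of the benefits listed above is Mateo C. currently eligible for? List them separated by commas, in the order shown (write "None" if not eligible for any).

Home Office Allowance

Service from Dec 19, 2025 to 2026-04-13: 115 days.
Annual Bonus Plan — status full-time ✓; service 115 days < 24 months (≈720 days) ✗ → not eligible.
Employee Assistance Program — status full-time ✗ (requires part-time or seasonal) → not eligible.
Home Office Allowance — status full-time ✓; service 115 days ≥ 8 weeks (≈56 days) ✓ → eligible.
Volunteer Time Off — status full-time ✗ (requires temporary) → not eligible.
Long-Term Disability — status full-time ✓; service 115 days < 1 year (≈365 days) ✗ → not eligible.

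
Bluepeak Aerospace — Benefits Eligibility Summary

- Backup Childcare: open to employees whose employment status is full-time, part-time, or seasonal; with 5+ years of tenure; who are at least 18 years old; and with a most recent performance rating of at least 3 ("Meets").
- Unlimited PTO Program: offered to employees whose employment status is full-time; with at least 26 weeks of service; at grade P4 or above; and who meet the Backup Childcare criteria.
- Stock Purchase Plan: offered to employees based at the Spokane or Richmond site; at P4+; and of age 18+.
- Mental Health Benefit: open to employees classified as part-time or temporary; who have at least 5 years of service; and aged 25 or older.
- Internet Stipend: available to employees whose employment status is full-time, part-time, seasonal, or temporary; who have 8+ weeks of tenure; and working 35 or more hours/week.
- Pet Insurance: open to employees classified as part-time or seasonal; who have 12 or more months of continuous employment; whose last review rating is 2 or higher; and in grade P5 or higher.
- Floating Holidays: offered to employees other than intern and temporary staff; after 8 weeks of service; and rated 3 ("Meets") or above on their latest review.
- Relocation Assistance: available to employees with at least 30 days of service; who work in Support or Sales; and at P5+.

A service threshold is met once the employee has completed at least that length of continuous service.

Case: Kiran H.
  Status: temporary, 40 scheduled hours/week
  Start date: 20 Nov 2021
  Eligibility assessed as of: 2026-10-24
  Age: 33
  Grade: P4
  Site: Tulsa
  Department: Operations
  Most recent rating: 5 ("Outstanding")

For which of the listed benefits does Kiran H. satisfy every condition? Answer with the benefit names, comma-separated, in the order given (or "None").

Internet Stipend

Service from 20 Nov 2021 to 2026-10-24: 1799 days.
Backup Childcare — status temporary ✗ (requires full-time, part-time, or seasonal) → not eligible.
Unlimited PTO Program — status temporary ✗ (requires full-time) → not eligible.
Stock Purchase Plan — site Tulsa ✗ (not Spokane or Richmond) → not eligible.
Mental Health Benefit — status temporary ✓; service 1799 days < 5 years (≈1825 days) ✗ → not eligible.
Internet Stipend — status temporary ✓; service 1799 days ≥ 8 weeks (≈56 days) ✓; 40 hrs/wk ≥ 35 ✓ → eligible.
Pet Insurance — status temporary ✗ (requires part-time or seasonal) → not eligible.
Floating Holidays — status temporary ✗ (excluded) → not eligible.
Relocation Assistance — service 1799 days ≥ 30 days ✓; dept Operations ✗ → not eligible.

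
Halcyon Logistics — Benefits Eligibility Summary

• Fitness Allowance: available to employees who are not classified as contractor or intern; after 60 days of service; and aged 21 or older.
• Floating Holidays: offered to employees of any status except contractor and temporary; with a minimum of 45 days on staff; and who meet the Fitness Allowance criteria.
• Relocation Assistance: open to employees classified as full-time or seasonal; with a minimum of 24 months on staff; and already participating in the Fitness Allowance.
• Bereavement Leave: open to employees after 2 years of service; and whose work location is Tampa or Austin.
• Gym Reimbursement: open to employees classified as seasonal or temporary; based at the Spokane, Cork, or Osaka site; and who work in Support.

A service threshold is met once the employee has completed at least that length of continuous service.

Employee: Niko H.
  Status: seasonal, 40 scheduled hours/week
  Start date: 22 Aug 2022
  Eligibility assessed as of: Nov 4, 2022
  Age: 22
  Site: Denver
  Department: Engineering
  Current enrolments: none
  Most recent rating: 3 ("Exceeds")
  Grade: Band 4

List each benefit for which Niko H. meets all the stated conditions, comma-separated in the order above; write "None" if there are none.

Fitness Allowance, Floating Holidays

Service from 22 Aug 2022 to Nov 4, 2022: 74 days.
Fitness Allowance — status seasonal ✓ (not excluded); service 74 days ≥ 60 days ✓; age 22 ≥ 21 ✓ → eligible.
Floating Holidays — status seasonal ✓ (not excluded); service 74 days ≥ 45 days ✓; eligible for Fitness Allowance ✓ → eligible.
Relocation Assistance — status seasonal ✓; service 74 days < 24 months (≈720 days) ✗ → not eligible.
Bereavement Leave — service 74 days < 2 years (≈730 days) ✗ → not eligible.
Gym Reimbursement — status seasonal ✓; site Denver ✗ (not Spokane, Cork, or Osaka) → not eligible.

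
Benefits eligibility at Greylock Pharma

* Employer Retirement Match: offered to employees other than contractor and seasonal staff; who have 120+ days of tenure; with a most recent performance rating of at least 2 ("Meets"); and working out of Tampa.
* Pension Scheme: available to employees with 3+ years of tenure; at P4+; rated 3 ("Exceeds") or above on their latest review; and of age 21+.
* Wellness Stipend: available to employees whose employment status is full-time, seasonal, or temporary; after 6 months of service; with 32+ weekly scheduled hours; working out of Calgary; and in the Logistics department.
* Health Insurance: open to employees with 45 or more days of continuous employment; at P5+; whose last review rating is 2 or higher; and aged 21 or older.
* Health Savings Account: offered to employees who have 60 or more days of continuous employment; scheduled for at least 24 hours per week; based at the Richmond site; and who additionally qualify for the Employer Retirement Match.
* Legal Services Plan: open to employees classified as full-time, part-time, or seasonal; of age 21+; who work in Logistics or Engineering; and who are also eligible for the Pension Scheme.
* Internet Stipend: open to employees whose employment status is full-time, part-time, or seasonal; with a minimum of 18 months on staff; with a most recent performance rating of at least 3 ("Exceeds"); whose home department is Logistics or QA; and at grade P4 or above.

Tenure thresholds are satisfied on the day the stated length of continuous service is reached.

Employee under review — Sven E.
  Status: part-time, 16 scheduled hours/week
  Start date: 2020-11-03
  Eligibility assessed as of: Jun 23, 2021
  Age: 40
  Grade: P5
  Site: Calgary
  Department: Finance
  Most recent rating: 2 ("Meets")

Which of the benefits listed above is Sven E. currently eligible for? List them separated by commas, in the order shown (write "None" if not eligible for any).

Health Insurance

Service from 2020-11-03 to Jun 23, 2021: 232 days.
Employer Retirement Match — status part-time ✓ (not excluded); service 232 days ≥ 120 days ✓; rating 2 ≥ 2 ✓; site Calgary ✗ (not Tampa) → not eligible.
Pension Scheme — service 232 days < 3 years (≈1095 days) ✗ → not eligible.
Wellness Stipend — status part-time ✗ (requires full-time, seasonal, or temporary) → not eligible.
Health Insurance — service 232 days ≥ 45 days ✓; grade P5 ≥ P5 ✓; rating 2 ≥ 2 ✓; age 40 ≥ 21 ✓ → eligible.
Health Savings Account — service 232 days ≥ 60 days ✓; 16 hrs/wk < 24 ✗ → not eligible.
Legal Services Plan — status part-time ✓; age 40 ≥ 21 ✓; dept Finance ✗ → not eligible.
Internet Stipend — status part-time ✓; service 232 days < 18 months (≈540 days) ✗ → not eligible.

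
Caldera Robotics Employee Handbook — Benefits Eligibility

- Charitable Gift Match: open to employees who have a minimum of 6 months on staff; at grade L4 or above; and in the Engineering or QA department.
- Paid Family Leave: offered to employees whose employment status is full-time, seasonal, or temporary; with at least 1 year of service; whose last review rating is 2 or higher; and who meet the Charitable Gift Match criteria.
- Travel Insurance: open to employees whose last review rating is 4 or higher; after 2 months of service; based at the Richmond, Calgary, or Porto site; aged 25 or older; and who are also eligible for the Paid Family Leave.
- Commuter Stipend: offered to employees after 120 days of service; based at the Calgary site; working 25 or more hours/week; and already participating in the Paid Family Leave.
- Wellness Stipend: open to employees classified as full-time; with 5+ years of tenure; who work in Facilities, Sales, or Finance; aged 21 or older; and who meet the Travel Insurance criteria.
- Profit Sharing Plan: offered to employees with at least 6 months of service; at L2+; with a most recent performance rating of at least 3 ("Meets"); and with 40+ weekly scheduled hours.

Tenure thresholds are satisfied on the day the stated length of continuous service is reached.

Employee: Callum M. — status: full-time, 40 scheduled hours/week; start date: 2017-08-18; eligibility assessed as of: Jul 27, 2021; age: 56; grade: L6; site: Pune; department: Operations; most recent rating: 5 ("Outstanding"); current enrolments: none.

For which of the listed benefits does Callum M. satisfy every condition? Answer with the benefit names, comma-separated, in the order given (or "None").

Service from 2017-08-18 to Jul 27, 2021: 1439 days.
Charitable Gift Match — service 1439 days ≥ 6 months (≈180 days) ✓; grade L6 ≥ L4 ✓; dept Operations ✗ → not eligible.
Paid Family Leave — status full-time ✓; service 1439 days ≥ 1 year (≈365 days) ✓; rating 5 ≥ 2 ✓; not eligible for Charitable Gift Match ✗ → not eligible.
Travel Insurance — rating 5 ≥ 4 ✓; service 1439 days ≥ 2 months (≈60 days) ✓; site Pune ✗ (not Richmond, Calgary, or Porto) → not eligible.
Commuter Stipend — service 1439 days ≥ 120 days ✓; site Pune ✗ (not Calgary) → not eligible.
Wellness Stipend — status full-time ✓; service 1439 days < 5 years (≈1825 days) ✗ → not eligible.
Profit Sharing Plan — service 1439 days ≥ 6 months (≈180 days) ✓; grade L6 ≥ L2 ✓; rating 5 ≥ 3 ✓; 40 hrs/wk ≥ 40 ✓ → eligible.

Profit Sharing Plan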